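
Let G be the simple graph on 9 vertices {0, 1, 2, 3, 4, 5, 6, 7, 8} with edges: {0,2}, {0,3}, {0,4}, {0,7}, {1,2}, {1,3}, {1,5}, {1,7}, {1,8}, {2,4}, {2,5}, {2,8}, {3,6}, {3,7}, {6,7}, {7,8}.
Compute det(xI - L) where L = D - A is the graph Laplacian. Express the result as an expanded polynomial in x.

Each diagonal entry of L is the vertex degree and each off-diagonal entry is -1 where an edge is present, 0 otherwise; in the order [0, 1, 2, 3, 4, 5, 6, 7, 8] the diagonal is [4, 5, 5, 4, 2, 2, 2, 5, 3]. L has integer entries, so p(x) = det(xI - L) has integer coefficients. Expanding the determinant yields x^9 - 32x^8 + 432x^7 - 3200x^6 + 14158x^5 - 38120x^4 + 60704x^3 - 52076x^2 + 18396x. The coefficient of x^8 equals -trace(L) = -32, matching the sum of degrees. There is one zero in the spectrum, matching the 1 component. By the matrix-tree theorem the graph has (1/9) * product of the nonzero eigenvalues = 2044 spanning trees.

x^9 - 32x^8 + 432x^7 - 3200x^6 + 14158x^5 - 38120x^4 + 60704x^3 - 52076x^2 + 18396x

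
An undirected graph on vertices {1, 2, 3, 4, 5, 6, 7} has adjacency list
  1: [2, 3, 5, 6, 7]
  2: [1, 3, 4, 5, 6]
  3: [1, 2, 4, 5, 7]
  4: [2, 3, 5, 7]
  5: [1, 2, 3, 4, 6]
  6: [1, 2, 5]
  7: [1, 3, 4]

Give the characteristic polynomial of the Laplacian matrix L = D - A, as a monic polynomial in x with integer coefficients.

x^7 - 30x^6 + 368x^5 - 2356x^4 + 8274x^3 - 15046x^2 + 11004x

Each diagonal entry of L is the vertex degree and each off-diagonal entry is -1 where an edge is present, 0 otherwise; in the order [1, 2, 3, 4, 5, 6, 7] the diagonal is [5, 5, 5, 4, 5, 3, 3]. Computing det(xI - L) by cofactor expansion (or equivalently via sum-over-permutations) gives x^7 - 30x^6 + 368x^5 - 2356x^4 + 8274x^3 - 15046x^2 + 11004x. The coefficient of x^6 equals -trace(L) = -30, matching the sum of degrees. The eigenvalues sum to 30, which equals trace(L) = 2|E|.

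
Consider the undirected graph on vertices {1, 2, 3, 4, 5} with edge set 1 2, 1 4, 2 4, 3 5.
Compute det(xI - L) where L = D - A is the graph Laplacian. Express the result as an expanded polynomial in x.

x^5 - 8x^4 + 21x^3 - 18x^2

With the vertex order [1, 2, 3, 4, 5], the degrees are [2, 2, 1, 2, 1], giving D = diag(2, 2, 1, 2, 1) and L = D - A. Computing det(xI - L) by cofactor expansion (or equivalently via sum-over-permutations) gives x^5 - 8x^4 + 21x^3 - 18x^2. The coefficient of x^4 equals -trace(L) = -8, matching the sum of degrees. There are 2 zeros in the spectrum, matching the 2 components.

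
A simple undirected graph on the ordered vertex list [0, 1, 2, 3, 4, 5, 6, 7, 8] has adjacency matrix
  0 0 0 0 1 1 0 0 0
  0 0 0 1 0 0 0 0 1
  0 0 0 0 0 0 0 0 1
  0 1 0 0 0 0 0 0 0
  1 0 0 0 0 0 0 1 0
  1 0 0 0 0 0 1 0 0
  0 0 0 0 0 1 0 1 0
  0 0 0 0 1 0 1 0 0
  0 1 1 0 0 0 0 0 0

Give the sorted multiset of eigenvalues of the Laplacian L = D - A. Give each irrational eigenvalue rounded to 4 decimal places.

[0, 0, 0.5858, 1.3820, 1.3820, 2, 3.4142, 3.6180, 3.6180]

Each diagonal entry of L is the vertex degree and each off-diagonal entry is -1 where an edge is present, 0 otherwise; in the order [0, 1, 2, 3, 4, 5, 6, 7, 8] the diagonal is [2, 2, 1, 1, 2, 2, 2, 2, 2]. L is symmetric positive semidefinite, so every eigenvalue is real and nonnegative. The 2 zero eigenvalues correspond to the 2 connected components. The eigenvalues sum to 16, which equals trace(L) = 2|E|. The largest eigenvalue, 3.6180, is at most the vertex count 9.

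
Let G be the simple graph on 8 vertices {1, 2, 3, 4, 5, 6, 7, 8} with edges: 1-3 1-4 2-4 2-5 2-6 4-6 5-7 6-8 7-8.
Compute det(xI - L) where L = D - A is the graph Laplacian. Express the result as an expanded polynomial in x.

x^8 - 18x^7 + 131x^6 - 494x^5 + 1027x^4 - 1152x^3 + 621x^2 - 112x

Reading degrees in the order [1, 2, 3, 4, 5, 6, 7, 8] gives [2, 3, 1, 3, 2, 3, 2, 2]; set D = diag(2, 3, 1, 3, 2, 3, 2, 2) and form L = D - A. L has integer entries, so p(x) = det(xI - L) has integer coefficients. Expanding the determinant yields x^8 - 18x^7 + 131x^6 - 494x^5 + 1027x^4 - 1152x^3 + 621x^2 - 112x. Since p(0) = det(-L) = 0, x divides p(x). The largest eigenvalue, 4.4989, is at most the vertex count 8.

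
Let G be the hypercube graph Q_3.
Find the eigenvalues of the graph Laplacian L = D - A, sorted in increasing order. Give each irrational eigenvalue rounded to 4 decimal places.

The graph has 8 vertices and degree multiset [3, 3, 3, 3, 3, 3, 3, 3]; D is the diagonal matrix of degrees and L = D - A. Diagonalising L (or applying a numerical eigensolver to the 8x8 matrix) gives the spectrum above. The single zero eigenvalue shows the graph is connected. By the matrix-tree theorem the graph has (1/8) * product of the nonzero eigenvalues = 384 spanning trees. The eigenvalues sum to 24, which equals trace(L) = 2|E|.

[0, 2, 2, 2, 4, 4, 4, 6]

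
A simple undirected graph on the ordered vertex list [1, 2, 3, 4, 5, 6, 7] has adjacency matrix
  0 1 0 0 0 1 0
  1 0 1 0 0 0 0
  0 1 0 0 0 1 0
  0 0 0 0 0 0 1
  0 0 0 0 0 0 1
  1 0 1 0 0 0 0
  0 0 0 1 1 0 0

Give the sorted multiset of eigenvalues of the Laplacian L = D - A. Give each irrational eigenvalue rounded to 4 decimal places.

[0, 0, 1, 2, 2, 3, 4]

Reading degrees in the order [1, 2, 3, 4, 5, 6, 7] gives [2, 2, 2, 1, 1, 2, 2]; set D = diag(2, 2, 2, 1, 1, 2, 2) and form L = D - A. Since every row of L sums to 0, the all-ones vector is in the kernel and 0 is an eigenvalue. The 2 zero eigenvalues correspond to the 2 connected components. The eigenvalues sum to 12, which equals trace(L) = 2|E|.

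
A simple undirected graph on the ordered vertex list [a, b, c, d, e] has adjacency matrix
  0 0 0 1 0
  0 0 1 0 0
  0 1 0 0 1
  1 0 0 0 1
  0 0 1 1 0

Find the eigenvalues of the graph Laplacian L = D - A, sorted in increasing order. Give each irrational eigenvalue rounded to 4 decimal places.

Reading degrees in the order [a, b, c, d, e] gives [1, 1, 2, 2, 2]; set D = diag(1, 1, 2, 2, 2) and form L = D - A. The multiplicity of 0 as a Laplacian eigenvalue equals the number of connected components. The single zero eigenvalue shows the graph is connected.

[0, 0.3820, 1.3820, 2.6180, 3.6180]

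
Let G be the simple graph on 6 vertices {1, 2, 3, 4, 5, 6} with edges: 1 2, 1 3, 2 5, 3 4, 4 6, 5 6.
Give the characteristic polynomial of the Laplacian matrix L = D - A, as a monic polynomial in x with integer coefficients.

Each diagonal entry of L is the vertex degree and each off-diagonal entry is -1 where an edge is present, 0 otherwise; in the order [1, 2, 3, 4, 5, 6] the diagonal is [2, 2, 2, 2, 2, 2]. Computing det(xI - L) by cofactor expansion (or equivalently via sum-over-permutations) gives x^6 - 12x^5 + 54x^4 - 112x^3 + 105x^2 - 36x. The constant term is 0 because L is singular (the all-ones vector lies in its kernel). There is one zero in the spectrum, matching the 1 component.

x^6 - 12x^5 + 54x^4 - 112x^3 + 105x^2 - 36x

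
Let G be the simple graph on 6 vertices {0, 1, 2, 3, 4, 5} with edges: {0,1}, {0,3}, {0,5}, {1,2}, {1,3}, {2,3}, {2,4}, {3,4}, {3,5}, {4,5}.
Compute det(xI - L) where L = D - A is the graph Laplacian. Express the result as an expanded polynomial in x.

Each diagonal entry of L is the vertex degree and each off-diagonal entry is -1 where an edge is present, 0 otherwise; in the order [0, 1, 2, 3, 4, 5] the diagonal is [3, 3, 3, 5, 3, 3]. L has integer entries, so p(x) = det(xI - L) has integer coefficients. Expanding the determinant yields x^6 - 20x^5 + 155x^4 - 580x^3 + 1045x^2 - 726x. Since p(0) = det(-L) = 0, x divides p(x). The largest eigenvalue, 6, is at most the vertex count 6.

x^6 - 20x^5 + 155x^4 - 580x^3 + 1045x^2 - 726x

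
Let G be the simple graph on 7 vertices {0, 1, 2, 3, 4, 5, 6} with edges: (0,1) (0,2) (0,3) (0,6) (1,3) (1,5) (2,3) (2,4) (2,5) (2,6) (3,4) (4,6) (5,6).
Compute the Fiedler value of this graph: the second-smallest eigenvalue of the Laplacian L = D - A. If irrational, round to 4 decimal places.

With the vertex order [0, 1, 2, 3, 4, 5, 6], the degrees are [4, 3, 5, 4, 3, 3, 4], giving D = diag(4, 3, 5, 4, 3, 3, 4) and L = D - A. The sorted Laplacian eigenvalues are [0, 2.3325, 2.7952, 3.8538, 4.7584, 5.9090, 6.3510]; the algebraic connectivity is the second entry, 2.3325. By the matrix-tree theorem the graph has (1/7) * product of the nonzero eigenvalues = 641 spanning trees.

2.3325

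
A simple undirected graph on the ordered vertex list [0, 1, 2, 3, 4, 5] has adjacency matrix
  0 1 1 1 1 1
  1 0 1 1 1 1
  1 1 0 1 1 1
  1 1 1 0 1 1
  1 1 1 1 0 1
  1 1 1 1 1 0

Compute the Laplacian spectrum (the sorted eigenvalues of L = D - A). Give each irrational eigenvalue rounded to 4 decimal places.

[0, 6, 6, 6, 6, 6]

Each diagonal entry of L is the vertex degree and each off-diagonal entry is -1 where an edge is present, 0 otherwise; in the order [0, 1, 2, 3, 4, 5] the diagonal is [5, 5, 5, 5, 5, 5]. Since every row of L sums to 0, the all-ones vector is in the kernel and 0 is an eigenvalue. The eigenvalues sum to 30, which equals trace(L) = 2|E|.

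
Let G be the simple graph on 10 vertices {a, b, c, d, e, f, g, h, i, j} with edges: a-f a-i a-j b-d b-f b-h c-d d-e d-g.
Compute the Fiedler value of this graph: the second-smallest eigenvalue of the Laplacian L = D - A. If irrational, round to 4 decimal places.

Reading degrees in the order [a, b, c, d, e, f, g, h, i, j] gives [3, 3, 1, 4, 1, 2, 1, 1, 1, 1]; set D = diag(3, 3, 1, 4, 1, 2, 1, 1, 1, 1) and form L = D - A. Computing the eigenvalues of L and sorting gives [0, 0.1640, 0.5531, 1, 1, 1, 1.5129, 3.2827, 4.1972, 5.2902]. The Fiedler value lambda_2 = 0.1640 is strictly positive, so the graph is connected.

0.1640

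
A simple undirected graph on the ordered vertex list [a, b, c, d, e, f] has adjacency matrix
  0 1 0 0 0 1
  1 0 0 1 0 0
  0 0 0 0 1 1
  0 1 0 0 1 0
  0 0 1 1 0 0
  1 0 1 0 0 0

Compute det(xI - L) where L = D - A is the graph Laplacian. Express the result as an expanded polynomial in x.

Each diagonal entry of L is the vertex degree and each off-diagonal entry is -1 where an edge is present, 0 otherwise; in the order [a, b, c, d, e, f] the diagonal is [2, 2, 2, 2, 2, 2]. The eigenvalues of L are [0, 1, 1, 3, 3, 4]; the characteristic polynomial is the product of (x - lambda_i), which multiplies out to x^6 - 12x^5 + 54x^4 - 112x^3 + 105x^2 - 36x. The constant term is 0 because L is singular (the all-ones vector lies in its kernel). There is one zero in the spectrum, matching the 1 component.

x^6 - 12x^5 + 54x^4 - 112x^3 + 105x^2 - 36x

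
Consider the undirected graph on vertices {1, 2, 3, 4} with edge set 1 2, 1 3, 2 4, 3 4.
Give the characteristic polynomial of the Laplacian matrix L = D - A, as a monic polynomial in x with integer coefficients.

x^4 - 8x^3 + 20x^2 - 16x

Each diagonal entry of L is the vertex degree and each off-diagonal entry is -1 where an edge is present, 0 otherwise; in the order [1, 2, 3, 4] the diagonal is [2, 2, 2, 2]. The eigenvalues of L are [0, 2, 2, 4]; the characteristic polynomial is the product of (x - lambda_i), which multiplies out to x^4 - 8x^3 + 20x^2 - 16x. The coefficient of x^3 equals -trace(L) = -8, matching the sum of degrees.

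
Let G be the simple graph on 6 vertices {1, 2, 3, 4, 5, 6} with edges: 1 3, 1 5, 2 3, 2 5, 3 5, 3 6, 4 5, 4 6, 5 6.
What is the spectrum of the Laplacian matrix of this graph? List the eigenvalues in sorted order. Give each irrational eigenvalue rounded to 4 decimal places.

[0, 1.5188, 2, 3.3111, 5.1701, 6]

Each diagonal entry of L is the vertex degree and each off-diagonal entry is -1 where an edge is present, 0 otherwise; in the order [1, 2, 3, 4, 5, 6] the diagonal is [2, 2, 4, 2, 5, 3]. L is symmetric positive semidefinite, so every eigenvalue is real and nonnegative. There is one zero in the spectrum, matching the 1 component.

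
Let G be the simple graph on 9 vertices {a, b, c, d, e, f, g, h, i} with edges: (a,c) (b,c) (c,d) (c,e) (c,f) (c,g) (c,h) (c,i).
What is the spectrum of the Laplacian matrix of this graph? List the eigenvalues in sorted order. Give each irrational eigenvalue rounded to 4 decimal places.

[0, 1, 1, 1, 1, 1, 1, 1, 9]

Each diagonal entry of L is the vertex degree and each off-diagonal entry is -1 where an edge is present, 0 otherwise; in the order [a, b, c, d, e, f, g, h, i] the diagonal is [1, 1, 8, 1, 1, 1, 1, 1, 1]. Diagonalising L (or applying a numerical eigensolver to the 9x9 matrix) gives the spectrum above.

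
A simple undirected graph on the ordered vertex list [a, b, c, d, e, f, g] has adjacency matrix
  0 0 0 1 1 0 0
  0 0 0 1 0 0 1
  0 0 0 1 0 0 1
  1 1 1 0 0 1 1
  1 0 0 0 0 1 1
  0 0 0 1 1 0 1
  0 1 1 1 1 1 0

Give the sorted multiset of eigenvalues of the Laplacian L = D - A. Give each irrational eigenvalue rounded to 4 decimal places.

[0, 1.5007, 2, 2.3771, 3.8882, 5.8491, 6.3850]

Reading degrees in the order [a, b, c, d, e, f, g] gives [2, 2, 2, 5, 3, 3, 5]; set D = diag(2, 2, 2, 5, 3, 3, 5) and form L = D - A. Diagonalising L (or applying a numerical eigensolver to the 7x7 matrix) gives the spectrum above. There is one zero in the spectrum, matching the 1 component.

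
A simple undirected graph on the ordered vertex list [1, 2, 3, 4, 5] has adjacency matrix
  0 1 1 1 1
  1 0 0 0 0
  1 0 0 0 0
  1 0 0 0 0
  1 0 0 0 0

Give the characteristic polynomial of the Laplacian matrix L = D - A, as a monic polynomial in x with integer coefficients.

x^5 - 8x^4 + 18x^3 - 16x^2 + 5x

With the vertex order [1, 2, 3, 4, 5], the degrees are [4, 1, 1, 1, 1], giving D = diag(4, 1, 1, 1, 1) and L = D - A. Computing det(xI - L) by cofactor expansion (or equivalently via sum-over-permutations) gives x^5 - 8x^4 + 18x^3 - 16x^2 + 5x. The coefficient of x^4 equals -trace(L) = -8, matching the sum of degrees. The eigenvalues sum to 8, which equals trace(L) = 2|E|. The largest eigenvalue, 5, is at most the vertex count 5.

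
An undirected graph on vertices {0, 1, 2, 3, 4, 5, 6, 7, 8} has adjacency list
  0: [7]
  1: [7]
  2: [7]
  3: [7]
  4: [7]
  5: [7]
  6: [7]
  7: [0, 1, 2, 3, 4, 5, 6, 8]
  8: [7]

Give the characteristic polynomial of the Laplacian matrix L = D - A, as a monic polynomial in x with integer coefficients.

Reading degrees in the order [0, 1, 2, 3, 4, 5, 6, 7, 8] gives [1, 1, 1, 1, 1, 1, 1, 8, 1]; set D = diag(1, 1, 1, 1, 1, 1, 1, 8, 1) and form L = D - A. Computing det(xI - L) by cofactor expansion (or equivalently via sum-over-permutations) gives x^9 - 16x^8 + 84x^7 - 224x^6 + 350x^5 - 336x^4 + 196x^3 - 64x^2 + 9x. The coefficient of x^8 equals -trace(L) = -16, matching the sum of degrees. The eigenvalues sum to 16, which equals trace(L) = 2|E|. The largest eigenvalue, 9, is at most the vertex count 9.

x^9 - 16x^8 + 84x^7 - 224x^6 + 350x^5 - 336x^4 + 196x^3 - 64x^2 + 9x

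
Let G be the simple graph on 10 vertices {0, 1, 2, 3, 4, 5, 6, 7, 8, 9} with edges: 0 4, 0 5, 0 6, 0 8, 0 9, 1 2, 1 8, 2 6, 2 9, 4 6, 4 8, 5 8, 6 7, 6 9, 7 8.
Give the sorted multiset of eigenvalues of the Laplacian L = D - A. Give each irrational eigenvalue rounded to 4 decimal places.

Reading degrees in the order [0, 1, 2, 3, 4, 5, 6, 7, 8, 9] gives [5, 2, 3, 0, 3, 2, 5, 2, 5, 3]; set D = diag(5, 2, 3, 0, 3, 2, 5, 2, 5, 3) and form L = D - A. Diagonalising L (or applying a numerical eigensolver to the 10x10 matrix) gives the spectrum above. The 2 zero eigenvalues correspond to the 2 connected components. The eigenvalues sum to 30, which equals trace(L) = 2|E|. There are 2 zeros in the spectrum, matching the 2 components.

[0, 0, 1.3858, 1.7494, 1.9243, 2.6275, 4.0501, 5.6533, 5.7814, 6.8282]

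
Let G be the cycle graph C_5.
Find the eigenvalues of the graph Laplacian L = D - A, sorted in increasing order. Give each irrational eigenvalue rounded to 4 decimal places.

The graph has 5 vertices and degree multiset [2, 2, 2, 2, 2]; D is the diagonal matrix of degrees and L = D - A. L is symmetric positive semidefinite, so every eigenvalue is real and nonnegative. The single zero eigenvalue shows the graph is connected. The eigenvalues sum to 10, which equals trace(L) = 2|E|.

[0, 1.3820, 1.3820, 3.6180, 3.6180]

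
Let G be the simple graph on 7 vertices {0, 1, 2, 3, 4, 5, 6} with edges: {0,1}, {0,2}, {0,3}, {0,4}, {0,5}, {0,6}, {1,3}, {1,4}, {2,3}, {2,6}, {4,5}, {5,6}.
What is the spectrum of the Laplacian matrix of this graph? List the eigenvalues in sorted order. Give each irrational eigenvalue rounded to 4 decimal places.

[0, 2, 2, 4, 4, 5, 7]

With the vertex order [0, 1, 2, 3, 4, 5, 6], the degrees are [6, 3, 3, 3, 3, 3, 3], giving D = diag(6, 3, 3, 3, 3, 3, 3) and L = D - A. Diagonalising L (or applying a numerical eigensolver to the 7x7 matrix) gives the spectrum above. The single zero eigenvalue shows the graph is connected.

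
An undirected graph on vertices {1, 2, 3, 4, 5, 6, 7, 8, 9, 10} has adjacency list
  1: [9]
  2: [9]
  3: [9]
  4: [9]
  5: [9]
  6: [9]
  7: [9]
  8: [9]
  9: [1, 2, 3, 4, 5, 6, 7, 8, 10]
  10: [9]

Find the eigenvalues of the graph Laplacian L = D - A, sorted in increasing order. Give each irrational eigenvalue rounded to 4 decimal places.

With the vertex order [1, 2, 3, 4, 5, 6, 7, 8, 9, 10], the degrees are [1, 1, 1, 1, 1, 1, 1, 1, 9, 1], giving D = diag(1, 1, 1, 1, 1, 1, 1, 1, 9, 1) and L = D - A. L is symmetric positive semidefinite, so every eigenvalue is real and nonnegative. The single zero eigenvalue shows the graph is connected. The largest eigenvalue, 10, is at most the vertex count 10.

[0, 1, 1, 1, 1, 1, 1, 1, 1, 10]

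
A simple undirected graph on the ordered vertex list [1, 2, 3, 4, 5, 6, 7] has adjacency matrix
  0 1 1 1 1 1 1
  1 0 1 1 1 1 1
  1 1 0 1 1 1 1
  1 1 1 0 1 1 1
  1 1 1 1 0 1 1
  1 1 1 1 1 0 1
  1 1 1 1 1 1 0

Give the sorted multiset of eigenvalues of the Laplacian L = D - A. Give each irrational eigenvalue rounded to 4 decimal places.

Reading degrees in the order [1, 2, 3, 4, 5, 6, 7] gives [6, 6, 6, 6, 6, 6, 6]; set D = diag(6, 6, 6, 6, 6, 6, 6) and form L = D - A. Since every row of L sums to 0, the all-ones vector is in the kernel and 0 is an eigenvalue.

[0, 7, 7, 7, 7, 7, 7]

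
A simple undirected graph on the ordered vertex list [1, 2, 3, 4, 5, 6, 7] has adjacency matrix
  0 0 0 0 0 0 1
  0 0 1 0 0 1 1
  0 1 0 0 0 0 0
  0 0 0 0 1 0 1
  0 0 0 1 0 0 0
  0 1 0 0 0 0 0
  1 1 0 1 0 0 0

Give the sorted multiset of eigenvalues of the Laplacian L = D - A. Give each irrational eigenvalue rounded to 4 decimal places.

[0, 0.3217, 0.6802, 1, 2.1397, 3.2297, 4.6287]

With the vertex order [1, 2, 3, 4, 5, 6, 7], the degrees are [1, 3, 1, 2, 1, 1, 3], giving D = diag(1, 3, 1, 2, 1, 1, 3) and L = D - A. Since every row of L sums to 0, the all-ones vector is in the kernel and 0 is an eigenvalue. The single zero eigenvalue shows the graph is connected. By the matrix-tree theorem the graph has (1/7) * product of the nonzero eigenvalues = 1 spanning tree.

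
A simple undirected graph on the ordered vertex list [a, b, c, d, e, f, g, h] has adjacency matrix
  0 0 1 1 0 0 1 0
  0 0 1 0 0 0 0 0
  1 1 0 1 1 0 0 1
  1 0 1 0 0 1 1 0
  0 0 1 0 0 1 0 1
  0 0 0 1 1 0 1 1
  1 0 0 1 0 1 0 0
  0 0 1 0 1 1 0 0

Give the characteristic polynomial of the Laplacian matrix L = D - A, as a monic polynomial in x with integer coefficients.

x^8 - 26x^7 + 278x^6 - 1574x^5 + 5048x^4 - 9046x^3 + 8232x^2 - 2880x

Each diagonal entry of L is the vertex degree and each off-diagonal entry is -1 where an edge is present, 0 otherwise; in the order [a, b, c, d, e, f, g, h] the diagonal is [3, 1, 5, 4, 3, 4, 3, 3]. Computing det(xI - L) by cofactor expansion (or equivalently via sum-over-permutations) gives x^8 - 26x^7 + 278x^6 - 1574x^5 + 5048x^4 - 9046x^3 + 8232x^2 - 2880x. The constant term is 0 because L is singular (the all-ones vector lies in its kernel). There is one zero in the spectrum, matching the 1 component.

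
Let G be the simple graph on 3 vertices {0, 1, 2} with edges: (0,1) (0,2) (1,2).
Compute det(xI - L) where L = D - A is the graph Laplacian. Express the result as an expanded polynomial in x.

x^3 - 6x^2 + 9x

Each diagonal entry of L is the vertex degree and each off-diagonal entry is -1 where an edge is present, 0 otherwise; in the order [0, 1, 2] the diagonal is [2, 2, 2]. Computing det(xI - L) by cofactor expansion (or equivalently via sum-over-permutations) gives x^3 - 6x^2 + 9x. The coefficient of x^2 equals -trace(L) = -6, matching the sum of degrees.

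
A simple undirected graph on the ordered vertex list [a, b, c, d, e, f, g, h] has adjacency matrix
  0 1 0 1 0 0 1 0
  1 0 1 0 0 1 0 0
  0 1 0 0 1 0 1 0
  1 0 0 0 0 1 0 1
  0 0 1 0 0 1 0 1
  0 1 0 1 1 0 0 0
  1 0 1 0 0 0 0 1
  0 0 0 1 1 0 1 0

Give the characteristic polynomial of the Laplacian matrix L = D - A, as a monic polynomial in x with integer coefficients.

x^8 - 24x^7 + 240x^6 - 1296x^5 + 4080x^4 - 7488x^3 + 7424x^2 - 3072x

Reading degrees in the order [a, b, c, d, e, f, g, h] gives [3, 3, 3, 3, 3, 3, 3, 3]; set D = diag(3, 3, 3, 3, 3, 3, 3, 3) and form L = D - A. The eigenvalues of L are [0, 2, 2, 2, 4, 4, 4, 6]; the characteristic polynomial is the product of (x - lambda_i), which multiplies out to x^8 - 24x^7 + 240x^6 - 1296x^5 + 4080x^4 - 7488x^3 + 7424x^2 - 3072x. Since p(0) = det(-L) = 0, x divides p(x). By the matrix-tree theorem the graph has (1/8) * product of the nonzero eigenvalues = 384 spanning trees. The largest eigenvalue, 6, is at most the vertex count 8.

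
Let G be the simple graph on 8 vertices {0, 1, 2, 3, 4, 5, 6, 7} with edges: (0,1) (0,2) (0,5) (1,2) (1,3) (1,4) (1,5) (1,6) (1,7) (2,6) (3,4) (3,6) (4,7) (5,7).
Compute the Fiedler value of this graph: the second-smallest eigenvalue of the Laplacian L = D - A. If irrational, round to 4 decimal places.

Reading degrees in the order [0, 1, 2, 3, 4, 5, 6, 7] gives [3, 7, 3, 3, 3, 3, 3, 3]; set D = diag(3, 7, 3, 3, 3, 3, 3, 3) and form L = D - A. The sorted Laplacian eigenvalues are [0, 1.7530, 1.7530, 3.4450, 3.4450, 4.8019, 4.8019, 8]; the algebraic connectivity is the second entry, 1.7530. There is one zero in the spectrum, matching the 1 component.

1.7530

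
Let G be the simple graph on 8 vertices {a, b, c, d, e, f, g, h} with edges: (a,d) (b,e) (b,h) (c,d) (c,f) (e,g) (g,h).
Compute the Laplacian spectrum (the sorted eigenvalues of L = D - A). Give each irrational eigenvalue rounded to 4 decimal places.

[0, 0, 0.5858, 2, 2, 2, 3.4142, 4]

Reading degrees in the order [a, b, c, d, e, f, g, h] gives [1, 2, 2, 2, 2, 1, 2, 2]; set D = diag(1, 2, 2, 2, 2, 1, 2, 2) and form L = D - A. The multiplicity of 0 as a Laplacian eigenvalue equals the number of connected components. The 2 zero eigenvalues correspond to the 2 connected components. The largest eigenvalue, 4, is at most the vertex count 8.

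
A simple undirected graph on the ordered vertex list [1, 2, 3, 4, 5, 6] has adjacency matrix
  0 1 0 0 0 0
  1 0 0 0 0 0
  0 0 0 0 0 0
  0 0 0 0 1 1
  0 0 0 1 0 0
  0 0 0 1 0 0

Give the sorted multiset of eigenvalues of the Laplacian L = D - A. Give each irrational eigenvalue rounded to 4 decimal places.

[0, 0, 0, 1, 2, 3]

Each diagonal entry of L is the vertex degree and each off-diagonal entry is -1 where an edge is present, 0 otherwise; in the order [1, 2, 3, 4, 5, 6] the diagonal is [1, 1, 0, 2, 1, 1]. Since every row of L sums to 0, the all-ones vector is in the kernel and 0 is an eigenvalue. The 3 zero eigenvalues correspond to the 3 connected components. The eigenvalues sum to 6, which equals trace(L) = 2|E|. There are 3 zeros in the spectrum, matching the 3 components.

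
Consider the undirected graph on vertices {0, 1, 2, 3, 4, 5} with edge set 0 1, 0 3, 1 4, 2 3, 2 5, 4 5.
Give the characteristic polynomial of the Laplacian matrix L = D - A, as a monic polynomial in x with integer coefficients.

x^6 - 12x^5 + 54x^4 - 112x^3 + 105x^2 - 36x

Each diagonal entry of L is the vertex degree and each off-diagonal entry is -1 where an edge is present, 0 otherwise; in the order [0, 1, 2, 3, 4, 5] the diagonal is [2, 2, 2, 2, 2, 2]. The eigenvalues of L are [0, 1, 1, 3, 3, 4]; the characteristic polynomial is the product of (x - lambda_i), which multiplies out to x^6 - 12x^5 + 54x^4 - 112x^3 + 105x^2 - 36x. The coefficient of x^5 equals -trace(L) = -12, matching the sum of degrees. The eigenvalues sum to 12, which equals trace(L) = 2|E|.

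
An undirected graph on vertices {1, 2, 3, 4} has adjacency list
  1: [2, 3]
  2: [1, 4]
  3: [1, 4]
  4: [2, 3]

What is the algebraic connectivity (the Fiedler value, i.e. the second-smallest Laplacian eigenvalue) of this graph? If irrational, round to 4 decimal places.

With the vertex order [1, 2, 3, 4], the degrees are [2, 2, 2, 2], giving D = diag(2, 2, 2, 2) and L = D - A. Computing the eigenvalues of L and sorting gives [0, 2, 2, 4]. The Fiedler value lambda_2 = 2 is strictly positive, so the graph is connected. The largest eigenvalue, 4, is at most the vertex count 4.

2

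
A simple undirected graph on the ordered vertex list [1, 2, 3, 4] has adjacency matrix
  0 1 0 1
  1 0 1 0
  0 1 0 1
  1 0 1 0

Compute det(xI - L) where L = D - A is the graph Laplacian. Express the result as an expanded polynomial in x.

Reading degrees in the order [1, 2, 3, 4] gives [2, 2, 2, 2]; set D = diag(2, 2, 2, 2) and form L = D - A. Computing det(xI - L) by cofactor expansion (or equivalently via sum-over-permutations) gives x^4 - 8x^3 + 20x^2 - 16x. The coefficient of x^3 equals -trace(L) = -8, matching the sum of degrees. The largest eigenvalue, 4, is at most the vertex count 4.

x^4 - 8x^3 + 20x^2 - 16x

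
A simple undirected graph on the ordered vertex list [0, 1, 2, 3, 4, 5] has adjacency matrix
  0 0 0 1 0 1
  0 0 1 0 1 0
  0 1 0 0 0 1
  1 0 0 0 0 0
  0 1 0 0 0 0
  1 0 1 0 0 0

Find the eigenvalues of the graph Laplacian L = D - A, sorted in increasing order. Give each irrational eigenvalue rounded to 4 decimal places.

[0, 0.2679, 1, 2, 3, 3.7321]

Reading degrees in the order [0, 1, 2, 3, 4, 5] gives [2, 2, 2, 1, 1, 2]; set D = diag(2, 2, 2, 1, 1, 2) and form L = D - A. The multiplicity of 0 as a Laplacian eigenvalue equals the number of connected components. The single zero eigenvalue shows the graph is connected. There is one zero in the spectrum, matching the 1 component.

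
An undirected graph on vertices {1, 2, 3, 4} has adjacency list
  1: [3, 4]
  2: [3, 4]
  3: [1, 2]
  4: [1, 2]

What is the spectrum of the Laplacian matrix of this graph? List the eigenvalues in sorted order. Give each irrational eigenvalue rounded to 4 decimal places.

Each diagonal entry of L is the vertex degree and each off-diagonal entry is -1 where an edge is present, 0 otherwise; in the order [1, 2, 3, 4] the diagonal is [2, 2, 2, 2]. Diagonalising L (or applying a numerical eigensolver to the 4x4 matrix) gives the spectrum above. The single zero eigenvalue shows the graph is connected. There is one zero in the spectrum, matching the 1 component. By the matrix-tree theorem the graph has (1/4) * product of the nonzero eigenvalues = 4 spanning trees.

[0, 2, 2, 4]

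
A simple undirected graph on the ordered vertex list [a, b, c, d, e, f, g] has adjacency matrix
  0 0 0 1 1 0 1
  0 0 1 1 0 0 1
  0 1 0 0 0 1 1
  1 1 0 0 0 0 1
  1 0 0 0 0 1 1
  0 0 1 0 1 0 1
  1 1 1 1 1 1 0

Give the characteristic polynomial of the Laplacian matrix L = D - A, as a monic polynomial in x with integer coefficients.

Each diagonal entry of L is the vertex degree and each off-diagonal entry is -1 where an edge is present, 0 otherwise; in the order [a, b, c, d, e, f, g] the diagonal is [3, 3, 3, 3, 3, 3, 6]. The eigenvalues of L are [0, 2, 2, 4, 4, 5, 7]; the characteristic polynomial is the product of (x - lambda_i), which multiplies out to x^7 - 24x^6 + 231x^5 - 1140x^4 + 3036x^3 - 4128x^2 + 2240x. Since p(0) = det(-L) = 0, x divides p(x). There is one zero in the spectrum, matching the 1 component. By the matrix-tree theorem the graph has (1/7) * product of the nonzero eigenvalues = 320 spanning trees.

x^7 - 24x^6 + 231x^5 - 1140x^4 + 3036x^3 - 4128x^2 + 2240x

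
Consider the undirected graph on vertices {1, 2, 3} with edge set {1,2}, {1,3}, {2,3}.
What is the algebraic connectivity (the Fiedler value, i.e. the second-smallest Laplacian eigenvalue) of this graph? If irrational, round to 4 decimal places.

3

Each diagonal entry of L is the vertex degree and each off-diagonal entry is -1 where an edge is present, 0 otherwise; in the order [1, 2, 3] the diagonal is [2, 2, 2]. The sorted Laplacian eigenvalues are [0, 3, 3]; the algebraic connectivity is the second entry, 3.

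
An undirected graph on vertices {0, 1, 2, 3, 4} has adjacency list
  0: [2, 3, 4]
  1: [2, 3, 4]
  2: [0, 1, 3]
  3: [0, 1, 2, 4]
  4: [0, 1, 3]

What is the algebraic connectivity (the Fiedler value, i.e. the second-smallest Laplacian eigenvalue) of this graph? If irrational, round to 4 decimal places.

3

Each diagonal entry of L is the vertex degree and each off-diagonal entry is -1 where an edge is present, 0 otherwise; in the order [0, 1, 2, 3, 4] the diagonal is [3, 3, 3, 4, 3]. The sorted Laplacian eigenvalues are [0, 3, 3, 5, 5]; the algebraic connectivity is the second entry, 3.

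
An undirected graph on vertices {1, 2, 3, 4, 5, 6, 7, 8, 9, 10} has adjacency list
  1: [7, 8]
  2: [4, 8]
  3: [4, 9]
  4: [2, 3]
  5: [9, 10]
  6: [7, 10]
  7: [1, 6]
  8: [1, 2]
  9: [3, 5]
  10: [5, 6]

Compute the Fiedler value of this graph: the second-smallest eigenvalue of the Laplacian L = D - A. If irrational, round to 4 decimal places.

0.3820

With the vertex order [1, 2, 3, 4, 5, 6, 7, 8, 9, 10], the degrees are [2, 2, 2, 2, 2, 2, 2, 2, 2, 2], giving D = diag(2, 2, 2, 2, 2, 2, 2, 2, 2, 2) and L = D - A. The smallest Laplacian eigenvalue is always 0. The next one, lambda_2 = 0.3820, measures how hard the graph is to disconnect: larger values mean better connectivity. The eigenvalues sum to 20, which equals trace(L) = 2|E|.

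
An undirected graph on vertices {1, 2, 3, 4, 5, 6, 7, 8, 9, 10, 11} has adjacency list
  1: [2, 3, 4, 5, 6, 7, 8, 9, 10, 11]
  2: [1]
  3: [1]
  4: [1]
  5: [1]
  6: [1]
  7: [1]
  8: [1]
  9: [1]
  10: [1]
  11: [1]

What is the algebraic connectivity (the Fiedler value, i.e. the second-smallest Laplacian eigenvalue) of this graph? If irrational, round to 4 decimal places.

1

Reading degrees in the order [1, 2, 3, 4, 5, 6, 7, 8, 9, 10, 11] gives [10, 1, 1, 1, 1, 1, 1, 1, 1, 1, 1]; set D = diag(10, 1, 1, 1, 1, 1, 1, 1, 1, 1, 1) and form L = D - A. The sorted Laplacian eigenvalues are [0, 1, 1, 1, 1, 1, 1, 1, 1, 1, 11]; the algebraic connectivity is the second entry, 1. There is one zero in the spectrum, matching the 1 component. The eigenvalues sum to 20, which equals trace(L) = 2|E|.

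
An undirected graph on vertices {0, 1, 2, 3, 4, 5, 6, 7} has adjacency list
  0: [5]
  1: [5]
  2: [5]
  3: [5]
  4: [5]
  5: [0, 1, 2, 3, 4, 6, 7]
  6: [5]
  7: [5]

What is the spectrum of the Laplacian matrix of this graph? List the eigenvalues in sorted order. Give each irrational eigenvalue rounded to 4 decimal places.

[0, 1, 1, 1, 1, 1, 1, 8]

With the vertex order [0, 1, 2, 3, 4, 5, 6, 7], the degrees are [1, 1, 1, 1, 1, 7, 1, 1], giving D = diag(1, 1, 1, 1, 1, 7, 1, 1) and L = D - A. Since every row of L sums to 0, the all-ones vector is in the kernel and 0 is an eigenvalue. The single zero eigenvalue shows the graph is connected. By the matrix-tree theorem the graph has (1/8) * product of the nonzero eigenvalues = 1 spanning tree. The largest eigenvalue, 8, is at most the vertex count 8.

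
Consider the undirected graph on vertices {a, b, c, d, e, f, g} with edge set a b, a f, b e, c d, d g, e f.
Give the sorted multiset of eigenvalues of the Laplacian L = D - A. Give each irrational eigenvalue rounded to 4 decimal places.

With the vertex order [a, b, c, d, e, f, g], the degrees are [2, 2, 1, 2, 2, 2, 1], giving D = diag(2, 2, 1, 2, 2, 2, 1) and L = D - A. Diagonalising L (or applying a numerical eigensolver to the 7x7 matrix) gives the spectrum above. The 2 zero eigenvalues correspond to the 2 connected components. The largest eigenvalue, 4, is at most the vertex count 7. The eigenvalues sum to 12, which equals trace(L) = 2|E|.

[0, 0, 1, 2, 2, 3, 4]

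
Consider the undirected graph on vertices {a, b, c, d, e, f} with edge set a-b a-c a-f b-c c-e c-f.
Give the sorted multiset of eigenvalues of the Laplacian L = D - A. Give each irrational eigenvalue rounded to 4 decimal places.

[0, 0, 1, 2, 4, 5]

Each diagonal entry of L is the vertex degree and each off-diagonal entry is -1 where an edge is present, 0 otherwise; in the order [a, b, c, d, e, f] the diagonal is [3, 2, 4, 0, 1, 2]. The multiplicity of 0 as a Laplacian eigenvalue equals the number of connected components. The 2 zero eigenvalues correspond to the 2 connected components.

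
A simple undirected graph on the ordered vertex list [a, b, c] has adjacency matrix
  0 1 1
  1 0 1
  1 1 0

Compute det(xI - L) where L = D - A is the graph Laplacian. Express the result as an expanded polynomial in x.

x^3 - 6x^2 + 9x

With the vertex order [a, b, c], the degrees are [2, 2, 2], giving D = diag(2, 2, 2) and L = D - A. The eigenvalues of L are [0, 3, 3]; the characteristic polynomial is the product of (x - lambda_i), which multiplies out to x^3 - 6x^2 + 9x. The coefficient of x^2 equals -trace(L) = -6, matching the sum of degrees. The eigenvalues sum to 6, which equals trace(L) = 2|E|.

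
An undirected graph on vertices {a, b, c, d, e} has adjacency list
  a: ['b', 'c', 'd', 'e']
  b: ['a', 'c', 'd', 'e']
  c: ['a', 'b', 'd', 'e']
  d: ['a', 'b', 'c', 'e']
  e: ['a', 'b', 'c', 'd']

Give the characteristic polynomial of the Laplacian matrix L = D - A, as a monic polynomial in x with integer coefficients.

Reading degrees in the order [a, b, c, d, e] gives [4, 4, 4, 4, 4]; set D = diag(4, 4, 4, 4, 4) and form L = D - A. Computing det(xI - L) by cofactor expansion (or equivalently via sum-over-permutations) gives x^5 - 20x^4 + 150x^3 - 500x^2 + 625x. Since p(0) = det(-L) = 0, x divides p(x). There is one zero in the spectrum, matching the 1 component.

x^5 - 20x^4 + 150x^3 - 500x^2 + 625x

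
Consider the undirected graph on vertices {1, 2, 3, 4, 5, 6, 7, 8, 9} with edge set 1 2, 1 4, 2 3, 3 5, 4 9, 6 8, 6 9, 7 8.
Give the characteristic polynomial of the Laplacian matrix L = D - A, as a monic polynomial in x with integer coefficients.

Reading degrees in the order [1, 2, 3, 4, 5, 6, 7, 8, 9] gives [2, 2, 2, 2, 1, 2, 1, 2, 2]; set D = diag(2, 2, 2, 2, 1, 2, 1, 2, 2) and form L = D - A. L has integer entries, so p(x) = det(xI - L) has integer coefficients. Expanding the determinant yields x^9 - 16x^8 + 105x^7 - 364x^6 + 715x^5 - 792x^4 + 462x^3 - 120x^2 + 9x. The constant term is 0 because L is singular (the all-ones vector lies in its kernel). The largest eigenvalue, 3.8794, is at most the vertex count 9. By the matrix-tree theorem the graph has (1/9) * product of the nonzero eigenvalues = 1 spanning tree.

x^9 - 16x^8 + 105x^7 - 364x^6 + 715x^5 - 792x^4 + 462x^3 - 120x^2 + 9x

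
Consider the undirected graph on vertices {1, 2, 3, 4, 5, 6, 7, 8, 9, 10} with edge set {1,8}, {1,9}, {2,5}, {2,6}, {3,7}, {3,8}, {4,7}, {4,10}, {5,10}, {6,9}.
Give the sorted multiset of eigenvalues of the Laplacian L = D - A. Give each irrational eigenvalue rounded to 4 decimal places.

With the vertex order [1, 2, 3, 4, 5, 6, 7, 8, 9, 10], the degrees are [2, 2, 2, 2, 2, 2, 2, 2, 2, 2], giving D = diag(2, 2, 2, 2, 2, 2, 2, 2, 2, 2) and L = D - A. Since every row of L sums to 0, the all-ones vector is in the kernel and 0 is an eigenvalue. The single zero eigenvalue shows the graph is connected. By the matrix-tree theorem the graph has (1/10) * product of the nonzero eigenvalues = 10 spanning trees. There is one zero in the spectrum, matching the 1 component.

[0, 0.3820, 0.3820, 1.3820, 1.3820, 2.6180, 2.6180, 3.6180, 3.6180, 4]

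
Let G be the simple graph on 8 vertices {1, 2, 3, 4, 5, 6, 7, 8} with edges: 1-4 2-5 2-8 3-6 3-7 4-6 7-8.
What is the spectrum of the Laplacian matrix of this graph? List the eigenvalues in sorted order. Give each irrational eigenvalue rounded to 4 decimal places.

[0, 0.1522, 0.5858, 1.2346, 2, 2.7654, 3.4142, 3.8478]

Reading degrees in the order [1, 2, 3, 4, 5, 6, 7, 8] gives [1, 2, 2, 2, 1, 2, 2, 2]; set D = diag(1, 2, 2, 2, 1, 2, 2, 2) and form L = D - A. Diagonalising L (or applying a numerical eigensolver to the 8x8 matrix) gives the spectrum above. There is one zero in the spectrum, matching the 1 component. The eigenvalues sum to 14, which equals trace(L) = 2|E|.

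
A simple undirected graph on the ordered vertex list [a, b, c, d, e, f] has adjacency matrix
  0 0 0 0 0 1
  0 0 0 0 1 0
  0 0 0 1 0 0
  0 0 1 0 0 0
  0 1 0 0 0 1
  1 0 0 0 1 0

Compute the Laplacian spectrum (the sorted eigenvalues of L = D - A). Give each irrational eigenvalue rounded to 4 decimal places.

Reading degrees in the order [a, b, c, d, e, f] gives [1, 1, 1, 1, 2, 2]; set D = diag(1, 1, 1, 1, 2, 2) and form L = D - A. The multiplicity of 0 as a Laplacian eigenvalue equals the number of connected components. The 2 zero eigenvalues correspond to the 2 connected components. The eigenvalues sum to 8, which equals trace(L) = 2|E|.

[0, 0, 0.5858, 2, 2, 3.4142]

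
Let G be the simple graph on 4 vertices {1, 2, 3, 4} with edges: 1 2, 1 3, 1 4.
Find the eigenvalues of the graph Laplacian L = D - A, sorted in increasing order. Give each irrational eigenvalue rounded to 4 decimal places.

Reading degrees in the order [1, 2, 3, 4] gives [3, 1, 1, 1]; set D = diag(3, 1, 1, 1) and form L = D - A. The multiplicity of 0 as a Laplacian eigenvalue equals the number of connected components. The single zero eigenvalue shows the graph is connected. By the matrix-tree theorem the graph has (1/4) * product of the nonzero eigenvalues = 1 spanning tree. There is one zero in the spectrum, matching the 1 component.

[0, 1, 1, 4]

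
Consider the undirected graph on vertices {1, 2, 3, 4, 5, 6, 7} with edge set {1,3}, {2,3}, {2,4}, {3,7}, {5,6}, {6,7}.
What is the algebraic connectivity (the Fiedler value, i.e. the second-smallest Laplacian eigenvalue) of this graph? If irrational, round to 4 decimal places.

Reading degrees in the order [1, 2, 3, 4, 5, 6, 7] gives [1, 2, 3, 1, 1, 2, 2]; set D = diag(1, 2, 3, 1, 1, 2, 2) and form L = D - A. The smallest Laplacian eigenvalue is always 0. The next one, lambda_2 = 0.2603, measures how hard the graph is to disconnect: larger values mean better connectivity.

0.2603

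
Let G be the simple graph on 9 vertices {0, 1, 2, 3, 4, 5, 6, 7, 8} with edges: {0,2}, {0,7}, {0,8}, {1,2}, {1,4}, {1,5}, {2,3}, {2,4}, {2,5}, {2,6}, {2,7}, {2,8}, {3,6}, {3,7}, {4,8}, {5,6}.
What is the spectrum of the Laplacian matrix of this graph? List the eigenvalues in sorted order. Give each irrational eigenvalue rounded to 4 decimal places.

[0, 1.5858, 1.5858, 3, 3, 4.4142, 4.4142, 5, 9]

With the vertex order [0, 1, 2, 3, 4, 5, 6, 7, 8], the degrees are [3, 3, 8, 3, 3, 3, 3, 3, 3], giving D = diag(3, 3, 8, 3, 3, 3, 3, 3, 3) and L = D - A. Diagonalising L (or applying a numerical eigensolver to the 9x9 matrix) gives the spectrum above. The eigenvalues sum to 32, which equals trace(L) = 2|E|.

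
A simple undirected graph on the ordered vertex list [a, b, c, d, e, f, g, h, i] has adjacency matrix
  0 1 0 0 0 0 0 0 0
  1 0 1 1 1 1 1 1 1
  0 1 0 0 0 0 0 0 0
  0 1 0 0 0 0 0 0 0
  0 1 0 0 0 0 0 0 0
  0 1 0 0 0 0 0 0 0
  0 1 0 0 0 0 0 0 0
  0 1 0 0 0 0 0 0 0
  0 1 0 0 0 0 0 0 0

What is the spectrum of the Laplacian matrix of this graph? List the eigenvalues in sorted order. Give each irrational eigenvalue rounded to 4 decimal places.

Reading degrees in the order [a, b, c, d, e, f, g, h, i] gives [1, 8, 1, 1, 1, 1, 1, 1, 1]; set D = diag(1, 8, 1, 1, 1, 1, 1, 1, 1) and form L = D - A. Since every row of L sums to 0, the all-ones vector is in the kernel and 0 is an eigenvalue. The eigenvalues sum to 16, which equals trace(L) = 2|E|. By the matrix-tree theorem the graph has (1/9) * product of the nonzero eigenvalues = 1 spanning tree.

[0, 1, 1, 1, 1, 1, 1, 1, 9]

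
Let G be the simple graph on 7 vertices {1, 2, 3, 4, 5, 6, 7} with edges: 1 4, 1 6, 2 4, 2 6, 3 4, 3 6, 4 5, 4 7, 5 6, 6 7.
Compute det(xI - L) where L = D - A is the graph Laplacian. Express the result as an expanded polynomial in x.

Each diagonal entry of L is the vertex degree and each off-diagonal entry is -1 where an edge is present, 0 otherwise; in the order [1, 2, 3, 4, 5, 6, 7] the diagonal is [2, 2, 2, 5, 2, 5, 2]. L has integer entries, so p(x) = det(xI - L) has integer coefficients. Expanding the determinant yields x^7 - 20x^6 + 155x^5 - 600x^4 + 1240x^3 - 1312x^2 + 560x. Since p(0) = det(-L) = 0, x divides p(x). By the matrix-tree theorem the graph has (1/7) * product of the nonzero eigenvalues = 80 spanning trees. The largest eigenvalue, 7, is at most the vertex count 7.

x^7 - 20x^6 + 155x^5 - 600x^4 + 1240x^3 - 1312x^2 + 560x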